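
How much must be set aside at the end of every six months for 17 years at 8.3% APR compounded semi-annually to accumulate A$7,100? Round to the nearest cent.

A$98.71

Periodic rate i = 0.083/2 = 0.0415; n = 17 × 2 = 34 periods.
FV-annuity factor = 71.924837; PMT = 7100 / 71.924837 = 98.7142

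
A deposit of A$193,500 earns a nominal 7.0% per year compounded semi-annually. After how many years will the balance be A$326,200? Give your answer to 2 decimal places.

Periodic rate i = 0.07/2 = 0.035.
n = ln(326200/193500) / ln(1+0.035) = ln(1.68579) / 0.034401 = 15.1806 half-years
= 15.1806/2 years

7.59 years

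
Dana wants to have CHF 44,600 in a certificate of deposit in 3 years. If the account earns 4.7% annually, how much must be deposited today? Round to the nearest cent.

Discount factor = (1+0.047)^(−3) = 0.871284; PV = 44,600 × 0.871284 = 38,859.2857

CHF 38,859.29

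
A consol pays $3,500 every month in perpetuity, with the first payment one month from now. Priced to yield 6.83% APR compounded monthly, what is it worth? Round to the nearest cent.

$614,934.11

Periodic rate i = 0.0683/12 = 0.00569167.
PV = PMT / i = 3500 / 0.00569167 = 614,934.1142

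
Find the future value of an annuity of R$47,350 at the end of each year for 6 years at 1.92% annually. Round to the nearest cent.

R$298,090.97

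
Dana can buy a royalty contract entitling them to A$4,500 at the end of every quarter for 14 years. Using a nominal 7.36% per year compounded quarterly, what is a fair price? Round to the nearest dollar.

A$156,467

With 4 periods per year: i = 0.0184, n = 56.
Annuity factor a(56|0.0184) = 34.770548; PV = 4500 × 34.770548 = 156,467.4678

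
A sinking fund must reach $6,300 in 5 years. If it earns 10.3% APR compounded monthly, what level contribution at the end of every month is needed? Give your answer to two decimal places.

With 12 periods per year: i = 0.00858333, n = 60.
FV-annuity factor = 78.054114; PMT = 6300 / 78.054114 = 80.7132

$80.71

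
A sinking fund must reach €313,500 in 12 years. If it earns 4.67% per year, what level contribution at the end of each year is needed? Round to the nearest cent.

PMT = 313500 / ( [(1+0.0467)^12 − 1] / 0.0467 ) = 313500 / 15.616391 = 20,075.0609

€20,075.06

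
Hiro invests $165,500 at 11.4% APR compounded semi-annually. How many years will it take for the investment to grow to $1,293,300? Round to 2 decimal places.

18.54 years

Periodic rate i = 0.114/2 = 0.057.
(1+i)^n = 1.2933e+06/165500 = 7.81450, so n = ln 7.81450 / ln 1.057 = 37.0883 half-years
= 37.0883/2 years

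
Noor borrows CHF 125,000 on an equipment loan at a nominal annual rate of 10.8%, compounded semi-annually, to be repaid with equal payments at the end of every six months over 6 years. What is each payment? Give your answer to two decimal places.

i = 0.108/2 = 0.054 per half-year; n = 6·2 = 12.
Annuity-PV factor = 8.666643; PMT = 125000 / 8.666643 = 14,423.1161

CHF 14,423.12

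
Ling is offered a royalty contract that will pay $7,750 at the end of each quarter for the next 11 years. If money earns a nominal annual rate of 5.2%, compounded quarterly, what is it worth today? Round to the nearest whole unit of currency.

$258,445

Periodic rate i = 0.052/4 = 0.013; n = 11 × 4 = 44 periods.
PV = 7750 × [1 − (1+0.013)^(−44)] / 0.013 = 7750 × 33.347710 = 258,444.7532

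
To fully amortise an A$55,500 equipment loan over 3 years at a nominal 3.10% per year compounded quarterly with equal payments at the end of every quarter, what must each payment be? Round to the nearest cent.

A$4,861.28

With 4 periods per year: i = 0.00775, n = 12.
Annuity-PV factor = 11.416743; PMT = 55500 / 11.416743 = 4,861.2815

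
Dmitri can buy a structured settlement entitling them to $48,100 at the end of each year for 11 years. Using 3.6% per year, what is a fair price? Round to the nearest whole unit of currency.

$430,618

PV = PMT · [1 − (1+i)^(−n)] / i = 48100 · 8.952552 = 430,617.7592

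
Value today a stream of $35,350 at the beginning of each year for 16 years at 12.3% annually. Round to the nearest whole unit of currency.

PV = PMT · [1 − (1+i)^(−n)] / i × (1+i) = 35350 · 7.703165 = 272,306.8775
(Beginning-of-period payments → annuity-due factor ×(1+i).)

$272,307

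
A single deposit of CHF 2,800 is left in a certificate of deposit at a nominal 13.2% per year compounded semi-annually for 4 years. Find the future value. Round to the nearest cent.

CHF 4,668.91

i = 0.132/2 = 0.066 per half-year; n = 4·2 = 8.
FV = 2,800 × (1 + 0.066)^8 = 4,668.9118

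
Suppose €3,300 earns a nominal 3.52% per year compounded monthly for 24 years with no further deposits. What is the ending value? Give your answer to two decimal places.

€7,671.30

With 12 periods per year: i = 0.00293333, n = 288.
FV = PV·(1+i)^n = 3,300 × 2.324636 = 7,671.2981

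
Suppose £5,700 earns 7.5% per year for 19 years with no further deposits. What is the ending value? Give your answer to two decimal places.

£22,523.49

FV = PV·(1+i)^n = 5,700 × 3.951489 = 22,523.4896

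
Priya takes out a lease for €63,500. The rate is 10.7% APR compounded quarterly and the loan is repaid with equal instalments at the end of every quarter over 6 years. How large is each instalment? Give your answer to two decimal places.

€3,619.47

With 4 periods per year: i = 0.02675, n = 24.
Annuity-PV factor = 17.544024; PMT = 63500 / 17.544024 = 3,619.4661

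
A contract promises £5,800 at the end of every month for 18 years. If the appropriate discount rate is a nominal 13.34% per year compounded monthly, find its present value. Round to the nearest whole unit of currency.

£473,834

Periodic rate i = 0.1334/12 = 0.0111167; n = 18 × 12 = 216 periods.
PV = PMT · [1 − (1+i)^(−n)] / i = 5800 · 81.695569 = 473,834.3027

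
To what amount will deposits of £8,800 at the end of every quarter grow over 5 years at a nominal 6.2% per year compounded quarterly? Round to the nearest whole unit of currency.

i = 0.062/4 = 0.0155 per quarter; n = 5·4 = 20.
FV = 8800 × [(1+0.0155)^20 − 1] / 0.0155 = 8800 × 23.237858 = 204,493.1490

£204,493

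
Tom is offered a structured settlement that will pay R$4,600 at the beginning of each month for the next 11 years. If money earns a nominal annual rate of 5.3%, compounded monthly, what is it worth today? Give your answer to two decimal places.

R$461,398.88

With 12 periods per year: i = 0.00441667, n = 132.
Annuity factor a(132|0.00441667) × (1+i) = 100.304105; PV = 4600 × 100.304105 = 461,398.8828
Payments are at the start of each period, so multiply by (1+i).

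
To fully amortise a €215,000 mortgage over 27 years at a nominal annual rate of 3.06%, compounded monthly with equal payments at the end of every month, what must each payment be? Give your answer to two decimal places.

€975.83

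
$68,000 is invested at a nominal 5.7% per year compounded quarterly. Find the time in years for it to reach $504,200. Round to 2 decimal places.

35.40 years

Periodic rate i = 0.057/4 = 0.01425.
(1+i)^n = 504200/68000 = 7.41471, so n = ln 7.41471 / ln 1.01425 = 141.5934 quarters
= 141.5934/4 years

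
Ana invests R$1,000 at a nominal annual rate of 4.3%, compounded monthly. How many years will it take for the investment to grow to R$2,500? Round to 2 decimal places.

21.35 years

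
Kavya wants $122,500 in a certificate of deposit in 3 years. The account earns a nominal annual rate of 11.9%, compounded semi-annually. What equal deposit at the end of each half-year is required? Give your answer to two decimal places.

$17,584.05

Periodic rate i = 0.119/2 = 0.0595; n = 3 × 2 = 6 periods.
FV-annuity factor = 6.966541; PMT = 122500 / 6.966541 = 17,584.0502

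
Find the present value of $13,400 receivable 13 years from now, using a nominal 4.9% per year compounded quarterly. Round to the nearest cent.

With 4 periods per year: i = 0.01225, n = 52.
PV = 13,400 / (1 + 0.01225)^52 = 13,400 / 1.883497 = 7,114.4275

$7,114.43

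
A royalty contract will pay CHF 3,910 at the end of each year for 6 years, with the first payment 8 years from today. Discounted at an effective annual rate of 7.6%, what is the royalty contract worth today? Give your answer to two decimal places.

Value one period before first payment (t=7): 3910 × [1 − (1+0.076)^(−6)] / 0.076 = 3910 × 4.679517 = 18,296.9101
PV₀ = 18,296.9101 / (1+0.076)^7 = 18,296.9101 / 1.669882 = 10,957.0049

CHF 10,957.00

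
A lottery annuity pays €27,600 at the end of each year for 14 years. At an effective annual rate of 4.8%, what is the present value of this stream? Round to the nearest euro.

Annuity factor a(14|0.048) = 10.026441; PV = 27600 × 10.026441 = 276,729.7848

€276,730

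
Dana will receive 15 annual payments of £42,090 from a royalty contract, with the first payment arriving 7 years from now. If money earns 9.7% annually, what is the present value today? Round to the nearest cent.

Value one period before first payment (t=6): 42090 × [1 − (1+0.097)^(−15)] / 0.097 = 42090 × 7.738120 = 325,697.4639
PV₀ = 325,697.4639 / (1+0.097)^6 = 325,697.4639 / 1.742769 = 186,885.0717

£186,885.07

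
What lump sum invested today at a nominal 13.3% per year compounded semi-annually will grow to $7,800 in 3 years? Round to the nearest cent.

Periodic rate i = 0.133/2 = 0.0665; n = 3 × 2 = 6 periods.
PV = FV·(1+i)^(−n) = 7,800 × 0.679571 = 5,300.6538

$5,300.65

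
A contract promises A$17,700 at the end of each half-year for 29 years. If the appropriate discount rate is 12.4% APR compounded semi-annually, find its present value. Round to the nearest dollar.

With 2 periods per year: i = 0.062, n = 58.
PV = PMT · [1 − (1+i)^(−n)] / i = 17700 · 15.636555 = 276,767.0203

A$276,767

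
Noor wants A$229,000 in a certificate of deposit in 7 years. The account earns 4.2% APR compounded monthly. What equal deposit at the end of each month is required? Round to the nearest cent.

With 12 periods per year: i = 0.0035, n = 84.
FV-annuity factor = 97.455811; PMT = 229000 / 97.455811 = 2,349.7829

A$2,349.78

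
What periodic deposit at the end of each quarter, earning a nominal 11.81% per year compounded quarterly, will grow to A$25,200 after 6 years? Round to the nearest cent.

i = 0.1181/4 = 0.029525 per quarter; n = 6·4 = 24.
FV-annuity factor = 34.222325; PMT = 25200 / 34.222325 = 736.3614

A$736.36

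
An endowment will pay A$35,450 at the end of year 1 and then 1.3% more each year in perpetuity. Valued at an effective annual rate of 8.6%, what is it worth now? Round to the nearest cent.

A$485,616.44

PV = D₁/(r − g) = 35450/(0.086 − 0.013) = 485,616.4384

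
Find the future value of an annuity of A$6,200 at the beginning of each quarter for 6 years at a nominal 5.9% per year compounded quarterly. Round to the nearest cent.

i = 0.059/4 = 0.01475 per quarter; n = 6·4 = 24.
Accumulation factor s(24|0.01475) × (1+i) = 28.968632; FV = 6200 × 28.968632 = 179,605.5171
Payments are at the start of each period, so multiply by (1+i).

A$179,605.52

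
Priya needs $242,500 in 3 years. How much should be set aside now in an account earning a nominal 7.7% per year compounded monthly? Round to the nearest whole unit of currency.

$192,624

i = 0.077/12 = 0.00641667 per month; n = 3·12 = 36.
PV = 242,500 / (1 + 0.00641667)^36 = 242,500 / 1.258930 = 192,623.9187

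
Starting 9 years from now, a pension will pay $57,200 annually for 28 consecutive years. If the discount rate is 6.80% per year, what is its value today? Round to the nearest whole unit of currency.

$418,192

Value one period before first payment (t=8): 57200 × [1 − (1+0.068)^(−28)] / 0.068 = 57200 × 12.375131 = 707,857.4727
PV₀ = 707,857.4727 / (1+0.068)^8 = 707,857.4727 / 1.692661 = 418,192.0762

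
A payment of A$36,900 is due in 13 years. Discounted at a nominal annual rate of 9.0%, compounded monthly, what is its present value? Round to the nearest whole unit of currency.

A$11,503

i = 0.09/12 = 0.0075 per month; n = 13·12 = 156.
PV = 36,900 / (1 + 0.0075)^156 = 36,900 / 3.207957 = 11,502.6476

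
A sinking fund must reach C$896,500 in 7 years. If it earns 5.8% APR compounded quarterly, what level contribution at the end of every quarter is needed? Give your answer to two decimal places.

C$26,185.28

i = 0.058/4 = 0.0145 per quarter; n = 7·4 = 28.
FV-annuity factor = 34.236797; PMT = 896500 / 34.236797 = 26,185.2766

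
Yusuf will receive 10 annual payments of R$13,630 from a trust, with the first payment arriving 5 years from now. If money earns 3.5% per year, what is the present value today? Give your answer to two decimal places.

Value one period before first payment (t=4): 13630 × [1 − (1+0.035)^(−10)] / 0.035 = 13630 × 8.316605 = 113,355.3305
PV₀ = 113,355.3305 / (1+0.035)^4 = 113,355.3305 / 1.147523 = 98,782.6218

R$98,782.62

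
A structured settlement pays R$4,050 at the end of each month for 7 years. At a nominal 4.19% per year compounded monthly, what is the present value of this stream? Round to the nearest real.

R$294,408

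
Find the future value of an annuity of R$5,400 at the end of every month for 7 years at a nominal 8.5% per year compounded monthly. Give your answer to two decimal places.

i = 0.085/12 = 0.00708333 per month; n = 7·12 = 84.
Accumulation factor s(84|0.00708333) = 114.244559; FV = 5400 × 114.244559 = 616,920.6174

R$616,920.62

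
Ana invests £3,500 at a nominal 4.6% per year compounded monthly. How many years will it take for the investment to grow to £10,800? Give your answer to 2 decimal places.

Periodic rate i = 0.046/12 = 0.00383333.
(1+i)^n = 10800/3500 = 3.08571, so n = ln 3.08571 / ln 1.00383 = 294.5065 months
= 294.5065/12 years

24.54 years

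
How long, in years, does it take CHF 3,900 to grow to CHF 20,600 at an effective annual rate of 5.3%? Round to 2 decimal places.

(1+i)^n = 20600/3900 = 5.28205, so n = ln 5.28205 / ln 1.053 = 32.2272 years

32.23 years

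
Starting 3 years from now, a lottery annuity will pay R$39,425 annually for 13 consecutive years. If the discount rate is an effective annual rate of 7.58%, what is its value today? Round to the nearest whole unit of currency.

R$275,575

PV at t=2 (ordinary 13-year annuity): 39425 × a(13|0.0758) = 39425 × 8.089668 = 318,935.1790
PV₀ = 318,935.1790 / (1+0.0758)^2 = 318,935.1790 / 1.157346 = 275,574.7012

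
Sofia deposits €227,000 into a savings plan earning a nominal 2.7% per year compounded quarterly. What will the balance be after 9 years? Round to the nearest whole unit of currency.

€289,204

Periodic rate i = 0.027/4 = 0.00675; n = 9 × 4 = 36 periods.
227,000 × (1+0.00675)^36 = 227,000 × 1.274028 = 289,204.3595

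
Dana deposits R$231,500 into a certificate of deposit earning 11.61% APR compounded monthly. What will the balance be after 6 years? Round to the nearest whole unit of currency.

With 12 periods per year: i = 0.009675, n = 72.
FV = 231,500 × (1 + 0.009675)^72 = 463,048.4303

R$463,048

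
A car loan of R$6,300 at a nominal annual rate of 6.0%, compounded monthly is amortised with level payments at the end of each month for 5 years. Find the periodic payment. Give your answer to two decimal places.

R$121.80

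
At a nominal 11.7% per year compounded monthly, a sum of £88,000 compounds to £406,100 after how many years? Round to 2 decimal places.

Periodic rate i = 0.117/12 = 0.00975.
n = ln(406100/88000) / ln(1+0.00975) = ln(4.61477) / 0.009703 = 157.6108 months
= 157.6108/12 years

13.13 years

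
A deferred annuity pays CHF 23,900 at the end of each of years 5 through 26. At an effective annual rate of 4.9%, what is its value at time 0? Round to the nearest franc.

CHF 262,192

PV at t=4 (ordinary 22-year annuity): 23900 × a(22|0.049) = 23900 × 13.283847 = 317,483.9476
PV₀ = 317,483.9476 / (1+0.049)^4 = 317,483.9476 / 1.210882 = 262,192.2309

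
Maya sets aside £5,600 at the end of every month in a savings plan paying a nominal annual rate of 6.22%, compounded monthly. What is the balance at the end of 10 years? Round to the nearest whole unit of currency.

£928,764

Periodic rate i = 0.0622/12 = 0.00518333; n = 10 × 12 = 120 periods.
Accumulation factor s(120|0.00518333) = 165.850753; FV = 5600 × 165.850753 = 928,764.2140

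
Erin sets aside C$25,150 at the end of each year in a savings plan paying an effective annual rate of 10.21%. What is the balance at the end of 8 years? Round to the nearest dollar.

FV = 25150 × [(1+0.1021)^8 − 1] / 0.1021 = 25150 × 11.523475 = 289,815.4084

C$289,815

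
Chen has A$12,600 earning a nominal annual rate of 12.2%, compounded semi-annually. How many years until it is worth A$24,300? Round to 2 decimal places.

5.55 years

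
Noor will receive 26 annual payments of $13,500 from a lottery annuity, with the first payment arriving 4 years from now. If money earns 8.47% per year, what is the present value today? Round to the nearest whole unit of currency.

$109,806

Value one period before first payment (t=3): 13500 × [1 − (1+0.0847)^(−26)] / 0.0847 = 13500 × 10.380551 = 140,137.4434
PV₀ = 140,137.4434 / (1+0.0847)^3 = 140,137.4434 / 1.276230 = 109,805.7973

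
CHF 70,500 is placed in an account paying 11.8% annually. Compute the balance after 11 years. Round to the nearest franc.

CHF 240,463

FV = 70,500 × (1 + 0.118)^11 = 240,463.3848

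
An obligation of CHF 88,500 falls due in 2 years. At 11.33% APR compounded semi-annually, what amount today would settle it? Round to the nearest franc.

Periodic rate i = 0.1133/2 = 0.05665; n = 2 × 2 = 4 periods.
PV = 88,500 / (1 + 0.05665)^4 = 88,500 / 1.246593 = 70,993.5088

CHF 70,994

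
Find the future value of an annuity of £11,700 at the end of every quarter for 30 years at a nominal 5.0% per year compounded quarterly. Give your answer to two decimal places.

Periodic rate i = 0.05/4 = 0.0125; n = 30 × 4 = 120 periods.
FV = 11700 × [(1+0.0125)^120 − 1] / 0.0125 = 11700 × 275.217058 = 3,220,039.5823

£3,220,039.58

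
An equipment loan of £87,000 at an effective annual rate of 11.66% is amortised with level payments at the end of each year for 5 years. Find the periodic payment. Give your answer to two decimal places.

£23,931.69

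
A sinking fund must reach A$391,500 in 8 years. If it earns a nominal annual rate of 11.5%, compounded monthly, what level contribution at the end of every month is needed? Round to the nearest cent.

A$2,504.05

With 12 periods per year: i = 0.00958333, n = 96.
PMT = 391500 / ( [(1+0.00958333)^96 − 1] / 0.00958333 ) = 391500 / 156.346728 = 2,504.0498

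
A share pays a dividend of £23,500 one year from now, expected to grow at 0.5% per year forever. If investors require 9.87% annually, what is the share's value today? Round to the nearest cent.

£250,800.43

PV = D₁/(r − g) = 23500/(0.0987 − 0.005) = 250,800.4269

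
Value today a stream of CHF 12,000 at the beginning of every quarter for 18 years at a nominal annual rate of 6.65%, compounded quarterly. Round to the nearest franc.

CHF 509,930

With 4 periods per year: i = 0.016625, n = 72.
Annuity factor a(72|0.016625) × (1+i) = 42.494202; PV = 12000 × 42.494202 = 509,930.4204
(annuity-due: payments at period start, so ×(1+i).)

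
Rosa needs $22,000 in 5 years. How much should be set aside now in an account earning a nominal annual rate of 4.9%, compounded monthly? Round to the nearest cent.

i = 0.049/12 = 0.00408333 per month; n = 5·12 = 60.
PV = FV·(1+i)^(−n) = 22,000 × 0.783095 = 17,228.0919

$17,228.09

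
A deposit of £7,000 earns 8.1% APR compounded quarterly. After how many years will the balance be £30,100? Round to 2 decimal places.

18.19 years

Periodic rate i = 0.081/4 = 0.02025.
(1+i)^n = 30100/7000 = 4.30000, so n = ln 4.30000 / ln 1.02025 = 72.7572 quarters
= 72.7572/4 years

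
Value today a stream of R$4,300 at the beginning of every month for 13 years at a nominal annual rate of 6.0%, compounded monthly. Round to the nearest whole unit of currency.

R$467,329

Periodic rate i = 0.06/12 = 0.005; n = 13 × 12 = 156 periods.
PV = PMT · [1 − (1+i)^(−n)] / i × (1+i) = 4300 · 108.681142 = 467,328.9107
(Beginning-of-period payments → annuity-due factor ×(1+i).)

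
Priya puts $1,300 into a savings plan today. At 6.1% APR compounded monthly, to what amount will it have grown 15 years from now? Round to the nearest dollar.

$3,238

Periodic rate i = 0.061/12 = 0.00508333; n = 15 × 12 = 180 periods.
FV = 1,300 × (1 + 0.00508333)^180 = 3,238.2935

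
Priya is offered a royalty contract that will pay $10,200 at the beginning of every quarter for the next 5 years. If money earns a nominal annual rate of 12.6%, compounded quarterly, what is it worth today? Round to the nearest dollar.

Periodic rate i = 0.126/4 = 0.0315; n = 5 × 4 = 20 periods.
PV = 10200 × [1 − (1+0.0315)^(−20)] / 0.0315 × (1+i) = 10200 × 15.135437 = 154,381.4536
(annuity-due: payments at period start, so ×(1+i).)

$154,381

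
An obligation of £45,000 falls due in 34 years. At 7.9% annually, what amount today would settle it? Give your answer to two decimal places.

£3,392.22

PV = FV·(1+i)^(−n) = 45,000 × 0.075383 = 3,392.2152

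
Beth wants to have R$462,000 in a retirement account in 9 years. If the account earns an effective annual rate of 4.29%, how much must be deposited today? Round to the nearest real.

R$316,561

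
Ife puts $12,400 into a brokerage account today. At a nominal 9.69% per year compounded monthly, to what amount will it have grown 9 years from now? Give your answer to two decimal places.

i = 0.0969/12 = 0.008075 per month; n = 9·12 = 108.
12,400 × (1+0.008075)^108 = 12,400 × 2.383566 = 29,556.2199

$29,556.22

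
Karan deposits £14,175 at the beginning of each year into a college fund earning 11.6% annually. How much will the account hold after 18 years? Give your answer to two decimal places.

£846,923.86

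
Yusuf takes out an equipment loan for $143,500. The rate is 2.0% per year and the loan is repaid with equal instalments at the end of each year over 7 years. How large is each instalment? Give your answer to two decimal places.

$22,172.47

PMT = 143500 / ( [1 − (1+0.02)^(−7)] / 0.02 ) = 143500 / 6.471991 = 22,172.4657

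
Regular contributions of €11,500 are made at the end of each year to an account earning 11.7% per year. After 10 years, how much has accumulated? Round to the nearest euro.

€198,906

FV = 11500 × [(1+0.117)^10 − 1] / 0.117 = 11500 × 17.296167 = 198,905.9149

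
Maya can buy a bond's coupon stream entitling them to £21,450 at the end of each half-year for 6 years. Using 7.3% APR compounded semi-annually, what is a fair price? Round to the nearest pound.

£205,461

Periodic rate i = 0.073/2 = 0.0365; n = 6 × 2 = 12 periods.
PV = 21450 × [1 − (1+0.0365)^(−12)] / 0.0365 = 21450 × 9.578583 = 205,460.6086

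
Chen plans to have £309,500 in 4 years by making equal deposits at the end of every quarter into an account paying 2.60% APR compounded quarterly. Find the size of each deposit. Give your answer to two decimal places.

£18,418.05

With 4 periods per year: i = 0.0065, n = 16.
PMT = 309500 / ( [(1+0.0065)^16 − 1] / 0.0065 ) = 309500 / 16.804168 = 18,418.0499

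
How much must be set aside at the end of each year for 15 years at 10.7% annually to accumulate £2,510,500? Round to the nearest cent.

FV-annuity factor = 33.591091; PMT = 2.5105e+06 / 33.591091 = 74,737.0789

£74,737.08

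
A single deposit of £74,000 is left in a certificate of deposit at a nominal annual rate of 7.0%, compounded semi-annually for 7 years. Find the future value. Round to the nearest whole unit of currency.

With 2 periods per year: i = 0.035, n = 14.
FV = PV·(1+i)^n = 74,000 × 1.618695 = 119,783.3947

£119,783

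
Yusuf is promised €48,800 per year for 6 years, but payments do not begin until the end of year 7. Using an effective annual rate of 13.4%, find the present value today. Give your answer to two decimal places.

€90,722.29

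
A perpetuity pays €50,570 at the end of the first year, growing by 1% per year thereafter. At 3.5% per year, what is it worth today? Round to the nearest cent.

€2,022,800.00

PV = D₁/(r − g) = 50570/(0.035 − 0.01) = 2,022,800.0000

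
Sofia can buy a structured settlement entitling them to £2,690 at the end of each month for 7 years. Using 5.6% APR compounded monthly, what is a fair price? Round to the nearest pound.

i = 0.056/12 = 0.00466667 per month; n = 7·12 = 84.
PV = PMT · [1 − (1+i)^(−n)] / i = 2690 · 69.359888 = 186,578.0986

£186,578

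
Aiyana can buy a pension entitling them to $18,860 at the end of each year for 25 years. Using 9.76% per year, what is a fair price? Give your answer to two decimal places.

Annuity factor a(25|0.0976) = 9.247172; PV = 18860 × 9.247172 = 174,401.6733

$174,401.67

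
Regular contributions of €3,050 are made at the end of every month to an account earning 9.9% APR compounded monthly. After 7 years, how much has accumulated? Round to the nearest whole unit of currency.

Periodic rate i = 0.099/12 = 0.00825; n = 7 × 12 = 84 periods.
FV = PMT · [(1+i)^n − 1] / i = 3050 · 120.488312 = 367,489.3511

€367,489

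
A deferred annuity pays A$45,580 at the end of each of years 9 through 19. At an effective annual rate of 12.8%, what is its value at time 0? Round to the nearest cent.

A$99,744.66

Value one period before first payment (t=8): 45580 × [1 − (1+0.128)^(−11)] / 0.128 = 45580 × 5.735723 = 261,434.2393
PV₀ = 261,434.2393 / (1+0.128)^8 = 261,434.2393 / 2.621035 = 99,744.6632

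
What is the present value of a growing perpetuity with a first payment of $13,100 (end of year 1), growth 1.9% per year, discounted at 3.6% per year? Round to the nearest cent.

$770,588.24

PV = PMT / (i − g) = 13100 / (0.036 − 0.019) = 13100 / 0.017000 = 770,588.2353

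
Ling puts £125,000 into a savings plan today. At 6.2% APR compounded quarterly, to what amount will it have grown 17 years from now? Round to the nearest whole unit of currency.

With 4 periods per year: i = 0.0155, n = 68.
125,000 × (1+0.0155)^68 = 125,000 × 2.846001 = 355,750.1562

£355,750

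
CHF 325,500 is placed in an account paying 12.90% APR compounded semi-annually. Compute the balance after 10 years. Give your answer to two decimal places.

i = 0.129/2 = 0.0645 per half-year; n = 10·2 = 20.
325,500 × (1+0.0645)^20 = 325,500 × 3.490706 = 1,136,224.9155

CHF 1,136,224.92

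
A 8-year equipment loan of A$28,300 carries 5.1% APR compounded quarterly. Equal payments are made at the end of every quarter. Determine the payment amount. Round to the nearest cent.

A$1,082.57

i = 0.051/4 = 0.01275 per quarter; n = 8·4 = 32.
Annuity-PV factor = 26.141479; PMT = 28300 / 26.141479 = 1,082.5707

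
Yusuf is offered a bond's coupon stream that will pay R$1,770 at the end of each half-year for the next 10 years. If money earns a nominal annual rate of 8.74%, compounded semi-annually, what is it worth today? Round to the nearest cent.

Periodic rate i = 0.0874/2 = 0.0437; n = 10 × 2 = 20 periods.
Annuity factor a(20|0.0437) = 13.155713; PV = 1770 × 13.155713 = 23,285.6126

R$23,285.61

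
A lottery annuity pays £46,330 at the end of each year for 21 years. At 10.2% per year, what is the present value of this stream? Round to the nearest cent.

PV = 46330 × [1 − (1+0.102)^(−21)] / 0.102 = 46330 × 8.528698 = 395,134.5766

£395,134.58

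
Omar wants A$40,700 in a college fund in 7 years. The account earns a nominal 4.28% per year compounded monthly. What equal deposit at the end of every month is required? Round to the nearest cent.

i = 0.0428/12 = 0.00356667 per month; n = 7·12 = 84.
PMT = 40700 / ( [(1+0.00356667)^84 − 1] / 0.00356667 ) = 40700 / 97.738304 = 416.4181

A$416.42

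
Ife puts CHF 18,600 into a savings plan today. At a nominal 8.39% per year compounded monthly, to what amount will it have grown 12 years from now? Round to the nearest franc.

With 12 periods per year: i = 0.00699167, n = 144.
FV = PV·(1+i)^n = 18,600 × 2.727258 = 50,726.9991

CHF 50,727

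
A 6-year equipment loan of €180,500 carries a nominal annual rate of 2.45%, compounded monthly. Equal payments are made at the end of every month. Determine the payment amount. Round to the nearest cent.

i = 0.0245/12 = 0.00204167 per month; n = 6·12 = 72.
Annuity-PV factor = 66.894681; PMT = 180500 / 66.894681 = 2,698.2713

€2,698.27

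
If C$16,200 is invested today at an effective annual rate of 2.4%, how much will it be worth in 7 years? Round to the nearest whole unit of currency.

16,200 × (1+0.024)^7 = 16,200 × 1.180592 = 19,125.5843

C$19,126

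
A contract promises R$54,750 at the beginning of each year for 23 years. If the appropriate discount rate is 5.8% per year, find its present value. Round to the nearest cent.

Annuity factor a(23|0.058) × (1+i) = 13.253829; PV = 54750 × 13.253829 = 725,647.1204
Payments are at the start of each period, so multiply by (1+i).

R$725,647.12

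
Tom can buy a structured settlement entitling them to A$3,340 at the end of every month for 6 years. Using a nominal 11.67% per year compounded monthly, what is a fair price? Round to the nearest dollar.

A$172,351

Periodic rate i = 0.1167/12 = 0.009725; n = 6 × 12 = 72 periods.
PV = 3340 × [1 − (1+0.009725)^(−72)] / 0.009725 = 3340 × 51.602225 = 172,351.4330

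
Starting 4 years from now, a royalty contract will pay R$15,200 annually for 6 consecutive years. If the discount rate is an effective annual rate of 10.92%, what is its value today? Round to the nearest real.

PV at t=3 (ordinary 6-year annuity): 15200 × a(6|0.1092) = 15200 × 4.240305 = 64,452.6436
PV₀ = 64,452.6436 / (1+0.1092)^3 = 64,452.6436 / 1.364676 = 47,229.2612

R$47,229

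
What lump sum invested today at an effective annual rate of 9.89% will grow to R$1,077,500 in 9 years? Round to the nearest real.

R$461,099

PV = 1,077,500 / (1 + 0.0989)^9 = 1,077,500 / 2.336811 = 461,098.5095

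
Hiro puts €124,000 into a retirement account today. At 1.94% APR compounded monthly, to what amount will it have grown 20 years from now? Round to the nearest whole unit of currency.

i = 0.0194/12 = 0.00161667 per month; n = 20·12 = 240.
FV = PV·(1+i)^n = 124,000 × 1.473568 = 182,722.4381

€182,722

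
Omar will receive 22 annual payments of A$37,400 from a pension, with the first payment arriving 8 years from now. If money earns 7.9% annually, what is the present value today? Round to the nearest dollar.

Value one period before first payment (t=7): 37400 × [1 − (1+0.079)^(−22)] / 0.079 = 37400 × 10.281929 = 384,544.1306
Discount back 7 years: 384,544.1306 × (1+0.079)^(−7) = 384,544.1306 × 0.587286 = 225,837.5087

A$225,838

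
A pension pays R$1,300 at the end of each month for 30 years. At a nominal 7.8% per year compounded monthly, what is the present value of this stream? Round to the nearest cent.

i = 0.078/12 = 0.0065 per month; n = 30·12 = 360.
Annuity factor a(360|0.0065) = 138.913874; PV = 1300 × 138.913874 = 180,588.0361

R$180,588.04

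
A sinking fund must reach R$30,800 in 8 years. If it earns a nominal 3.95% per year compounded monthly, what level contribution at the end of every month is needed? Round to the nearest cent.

R$273.33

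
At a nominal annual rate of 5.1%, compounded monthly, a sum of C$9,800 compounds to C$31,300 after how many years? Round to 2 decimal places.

22.82 years

Periodic rate i = 0.051/12 = 0.00425.
(1+i)^n = 31300/9800 = 3.19388, so n = ln 3.19388 / ln 1.00425 = 273.8121 months
= 273.8121/12 years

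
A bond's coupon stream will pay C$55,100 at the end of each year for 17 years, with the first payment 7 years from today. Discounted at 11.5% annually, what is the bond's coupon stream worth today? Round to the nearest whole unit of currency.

C$210,161

Value one period before first payment (t=6): 55100 × [1 − (1+0.115)^(−17)] / 0.115 = 55100 × 7.329090 = 403,832.8558
PV₀ = 403,832.8558 / (1+0.115)^6 = 403,832.8558 / 1.921539 = 210,161.1546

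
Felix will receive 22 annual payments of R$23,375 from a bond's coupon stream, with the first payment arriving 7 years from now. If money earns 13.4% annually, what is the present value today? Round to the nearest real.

PV at t=6 (ordinary 22-year annuity): 23375 × a(22|0.134) = 23375 × 6.993433 = 163,471.4858
PV₀ = 163,471.4858 / (1+0.134)^6 = 163,471.4858 / 2.126563 = 76,871.2039

R$76,871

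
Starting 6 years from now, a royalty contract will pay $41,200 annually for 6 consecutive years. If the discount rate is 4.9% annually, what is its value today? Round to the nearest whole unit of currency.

$165,160

PV at t=5 (ordinary 6-year annuity): 41200 × a(6|0.049) = 41200 × 5.091965 = 209,788.9417
Discount back 5 years: 209,788.9417 × (1+0.049)^(−5) = 209,788.9417 × 0.787268 = 165,160.1053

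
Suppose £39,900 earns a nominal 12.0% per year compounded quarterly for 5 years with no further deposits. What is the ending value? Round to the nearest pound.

£72,064

i = 0.12/4 = 0.03 per quarter; n = 5·4 = 20.
FV = 39,900 × (1 + 0.03)^20 = 72,063.8383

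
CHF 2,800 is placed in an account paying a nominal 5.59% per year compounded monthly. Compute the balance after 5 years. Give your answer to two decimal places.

With 12 periods per year: i = 0.00465833, n = 60.
2,800 × (1+0.00465833)^60 = 2,800 × 1.321610 = 3,700.5092

CHF 3,700.51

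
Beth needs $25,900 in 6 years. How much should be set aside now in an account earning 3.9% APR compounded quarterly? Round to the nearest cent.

$20,519.51

i = 0.039/4 = 0.00975 per quarter; n = 6·4 = 24.
Discount factor = (1+0.00975)^(−24) = 0.792259; PV = 25,900 × 0.792259 = 20,519.5144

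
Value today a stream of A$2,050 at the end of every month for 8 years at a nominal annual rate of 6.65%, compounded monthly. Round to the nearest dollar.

With 12 periods per year: i = 0.00554167, n = 96.
PV = 2050 × [1 − (1+0.00554167)^(−96)] / 0.00554167 = 2050 × 74.293118 = 152,300.8923

A$152,301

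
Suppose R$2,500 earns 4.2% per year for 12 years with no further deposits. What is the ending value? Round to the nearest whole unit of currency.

FV = 2,500 × (1 + 0.042)^12 = 4,095.9310

R$4,096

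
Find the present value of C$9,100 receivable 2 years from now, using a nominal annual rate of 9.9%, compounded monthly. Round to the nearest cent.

C$7,471.43

Periodic rate i = 0.099/12 = 0.00825; n = 2 × 12 = 24 periods.
Discount factor = (1+0.00825)^(−24) = 0.821036; PV = 9,100 × 0.821036 = 7,471.4321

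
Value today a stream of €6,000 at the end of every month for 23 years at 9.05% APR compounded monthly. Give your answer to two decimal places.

€695,559.00

With 12 periods per year: i = 0.00754167, n = 276.
PV = PMT · [1 − (1+i)^(−n)] / i = 6000 · 115.926500 = 695,558.9973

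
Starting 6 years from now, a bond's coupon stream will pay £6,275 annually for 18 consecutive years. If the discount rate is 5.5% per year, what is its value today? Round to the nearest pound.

£53,995

PV at t=5 (ordinary 18-year annuity): 6275 × a(18|0.055) = 6275 × 11.246074 = 70,569.1173
Discount back 5 years: 70,569.1173 × (1+0.055)^(−5) = 70,569.1173 × 0.765134 = 53,994.8559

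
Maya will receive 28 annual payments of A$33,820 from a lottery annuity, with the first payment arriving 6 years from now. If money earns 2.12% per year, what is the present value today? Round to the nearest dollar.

A$638,100

PV at t=5 (ordinary 28-year annuity): 33820 × a(28|0.0212) = 33820 × 20.954105 = 708,667.8227
PV₀ = 708,667.8227 / (1+0.0212)^5 = 708,667.8227 / 1.110591 = 638,099.9098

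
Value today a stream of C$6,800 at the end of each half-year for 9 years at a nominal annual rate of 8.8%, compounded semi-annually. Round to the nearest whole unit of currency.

With 2 periods per year: i = 0.044, n = 18.
PV = PMT · [1 − (1+i)^(−n)] / i = 6800 · 12.257474 = 83,350.8208

C$83,351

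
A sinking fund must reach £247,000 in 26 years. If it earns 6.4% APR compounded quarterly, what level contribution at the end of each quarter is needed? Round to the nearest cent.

Periodic rate i = 0.064/4 = 0.016; n = 26 × 4 = 104 periods.
FV-annuity factor = 263.205914; PMT = 247000 / 263.205914 = 938.4288

£938.43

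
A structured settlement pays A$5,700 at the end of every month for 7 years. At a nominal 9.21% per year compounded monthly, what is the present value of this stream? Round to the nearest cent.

With 12 periods per year: i = 0.007675, n = 84.
PV = 5700 × [1 − (1+0.007675)^(−84)] / 0.007675 = 5700 × 61.744186 = 351,941.8593

A$351,941.86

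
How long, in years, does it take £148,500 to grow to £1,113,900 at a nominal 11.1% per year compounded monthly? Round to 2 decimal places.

Periodic rate i = 0.111/12 = 0.00925.
n = ln(1.1139e+06/148500) / ln(1+0.00925) = ln(7.50101) / 0.009207 = 218.8479 months
= 218.8479/12 years

18.24 years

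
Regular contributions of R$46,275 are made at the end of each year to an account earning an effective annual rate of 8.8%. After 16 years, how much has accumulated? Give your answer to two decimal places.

Accumulation factor s(16|0.088) = 32.447009; FV = 46275 × 32.447009 = 1,501,485.3552

R$1,501,485.36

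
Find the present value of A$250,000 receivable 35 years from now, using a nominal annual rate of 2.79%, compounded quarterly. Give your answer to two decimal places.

Periodic rate i = 0.0279/4 = 0.006975; n = 35 × 4 = 140 periods.
PV = 250,000 / (1 + 0.006975)^140 = 250,000 / 2.646162 = 94,476.4605

A$94,476.46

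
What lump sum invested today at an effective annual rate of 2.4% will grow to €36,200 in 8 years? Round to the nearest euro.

PV = FV·(1+i)^(−n) = 36,200 × 0.827181 = 29,943.9382

€29,944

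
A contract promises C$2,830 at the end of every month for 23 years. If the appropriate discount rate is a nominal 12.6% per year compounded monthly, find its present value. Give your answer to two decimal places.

i = 0.126/12 = 0.0105 per month; n = 23·12 = 276.
PV = 2830 × [1 − (1+0.0105)^(−276)] / 0.0105 = 2830 × 89.907362 = 254,437.8336

C$254,437.83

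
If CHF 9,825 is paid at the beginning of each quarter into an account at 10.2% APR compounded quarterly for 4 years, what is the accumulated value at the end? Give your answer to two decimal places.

CHF 196,032.22

Periodic rate i = 0.102/4 = 0.0255; n = 4 × 4 = 16 periods.
Accumulation factor s(16|0.0255) × (1+i) = 19.952389; FV = 9825 × 19.952389 = 196,032.2227
Payments are at the start of each period, so multiply by (1+i).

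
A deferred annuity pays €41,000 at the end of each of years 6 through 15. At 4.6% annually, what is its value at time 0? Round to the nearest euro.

PV at t=5 (ordinary 10-year annuity): 41000 × a(10|0.046) = 41000 × 7.873956 = 322,832.2153
PV₀ = 322,832.2153 / (1+0.046)^5 = 322,832.2153 / 1.252156 = 257,821.0920

€257,821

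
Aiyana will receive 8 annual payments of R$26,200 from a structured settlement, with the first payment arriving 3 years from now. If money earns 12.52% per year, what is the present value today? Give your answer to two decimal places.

R$100,958.60

PV at t=2 (ordinary 8-year annuity): 26200 × a(8|0.1252) = 26200 × 4.878670 = 127,821.1609
PV₀ = 127,821.1609 / (1+0.1252)^2 = 127,821.1609 / 1.266075 = 100,958.5979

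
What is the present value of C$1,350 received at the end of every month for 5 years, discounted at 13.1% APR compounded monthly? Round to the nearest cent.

i = 0.131/12 = 0.0109167 per month; n = 5·12 = 60.
PV = PMT · [1 − (1+i)^(−n)] / i = 1350 · 43.851385 = 59,199.3699

C$59,199.37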